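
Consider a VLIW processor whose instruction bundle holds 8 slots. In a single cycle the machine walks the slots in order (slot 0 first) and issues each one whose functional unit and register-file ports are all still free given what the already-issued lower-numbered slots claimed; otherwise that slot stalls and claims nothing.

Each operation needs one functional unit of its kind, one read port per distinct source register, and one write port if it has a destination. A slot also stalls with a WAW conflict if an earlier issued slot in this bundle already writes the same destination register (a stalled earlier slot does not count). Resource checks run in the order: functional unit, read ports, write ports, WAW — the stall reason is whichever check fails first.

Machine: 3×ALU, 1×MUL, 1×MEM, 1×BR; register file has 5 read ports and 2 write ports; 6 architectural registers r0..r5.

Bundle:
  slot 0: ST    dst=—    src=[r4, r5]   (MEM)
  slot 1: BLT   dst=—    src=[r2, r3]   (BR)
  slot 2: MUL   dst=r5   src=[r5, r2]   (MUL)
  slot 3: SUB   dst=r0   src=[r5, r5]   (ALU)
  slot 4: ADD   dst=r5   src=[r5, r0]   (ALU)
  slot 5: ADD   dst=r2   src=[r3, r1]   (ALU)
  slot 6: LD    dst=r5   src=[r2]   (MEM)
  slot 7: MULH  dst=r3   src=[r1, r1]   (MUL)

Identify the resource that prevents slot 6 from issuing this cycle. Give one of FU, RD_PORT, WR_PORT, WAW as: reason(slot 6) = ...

reason(slot 6) = FU

#0 MEM src=r4,r5 dispatched  <A:3 Mu:1 Ld:0 B:1 rd:3 wr:2>
#1 BR src=r2,r3 dispatched  <A:3 Mu:1 Ld:0 B:0 rd:1 wr:2>
#2 MUL src=r5,r2 held:RD_PORT  <A:3 Mu:1 Ld:0 B:0 rd:1 wr:2>
#3 ALU src=r5,r5 dispatched  <A:2 Mu:1 Ld:0 B:0 rd:0 wr:1>
#4 ALU src=r5,r0 held:RD_PORT  <A:2 Mu:1 Ld:0 B:0 rd:0 wr:1>
#5 ALU src=r3,r1 held:RD_PORT  <A:2 Mu:1 Ld:0 B:0 rd:0 wr:1>
#6 MEM src=r2 held:FU  <A:2 Mu:1 Ld:0 B:0 rd:0 wr:1>
#7 MUL src=r1,r1 held:RD_PORT  <A:2 Mu:1 Ld:0 B:0 rd:0 wr:1>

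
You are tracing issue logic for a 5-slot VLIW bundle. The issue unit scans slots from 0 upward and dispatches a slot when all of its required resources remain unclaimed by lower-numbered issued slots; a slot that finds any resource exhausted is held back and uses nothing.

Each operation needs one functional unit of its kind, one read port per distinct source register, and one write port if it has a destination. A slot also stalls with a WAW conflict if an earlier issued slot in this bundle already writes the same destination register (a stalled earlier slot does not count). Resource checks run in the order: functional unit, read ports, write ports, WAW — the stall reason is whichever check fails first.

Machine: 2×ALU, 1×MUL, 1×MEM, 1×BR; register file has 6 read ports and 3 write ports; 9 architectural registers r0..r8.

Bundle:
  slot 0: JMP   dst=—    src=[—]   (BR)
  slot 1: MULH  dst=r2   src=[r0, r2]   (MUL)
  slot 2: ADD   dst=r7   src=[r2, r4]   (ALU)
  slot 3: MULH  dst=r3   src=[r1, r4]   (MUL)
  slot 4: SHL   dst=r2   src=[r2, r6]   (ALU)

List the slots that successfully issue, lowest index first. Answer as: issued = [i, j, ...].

slot 0 (BR): ISSUE — free A2,Mu1,Ld1,B0 rp6 wp3
slot 1 (MUL): ISSUE — free A2,Mu0,Ld1,B0 rp4 wp2
slot 2 (ALU): ISSUE — free A1,Mu0,Ld1,B0 rp2 wp1
slot 3 (MUL): stall FU — free A1,Mu0,Ld1,B0 rp2 wp1
slot 4 (ALU): stall WAW — free A1,Mu0,Ld1,B0 rp2 wp1

issued = [0, 1, 2]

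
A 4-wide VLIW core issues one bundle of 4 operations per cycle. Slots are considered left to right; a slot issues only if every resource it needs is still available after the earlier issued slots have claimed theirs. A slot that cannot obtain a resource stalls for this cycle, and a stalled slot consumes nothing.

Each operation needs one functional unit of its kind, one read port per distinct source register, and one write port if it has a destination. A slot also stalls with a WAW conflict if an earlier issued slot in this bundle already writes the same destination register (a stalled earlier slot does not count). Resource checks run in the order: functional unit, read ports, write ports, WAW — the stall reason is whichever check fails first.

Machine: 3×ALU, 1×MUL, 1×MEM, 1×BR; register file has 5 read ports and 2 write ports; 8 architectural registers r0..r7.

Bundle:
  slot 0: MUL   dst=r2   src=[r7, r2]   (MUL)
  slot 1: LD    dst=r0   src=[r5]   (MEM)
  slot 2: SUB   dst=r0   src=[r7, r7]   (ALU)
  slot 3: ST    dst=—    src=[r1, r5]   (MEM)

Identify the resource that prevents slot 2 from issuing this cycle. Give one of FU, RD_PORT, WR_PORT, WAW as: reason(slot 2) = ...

reason(slot 2) = WR_PORT

slot 0 (MUL): ISSUE — free A3,Mu0,Ld1,B1 rp3 wp1
slot 1 (MEM): ISSUE — free A3,Mu0,Ld0,B1 rp2 wp0
slot 2 (ALU): stall WR_PORT — free A3,Mu0,Ld0,B1 rp2 wp0
slot 3 (MEM): stall FU — free A3,Mu0,Ld0,B1 rp2 wp0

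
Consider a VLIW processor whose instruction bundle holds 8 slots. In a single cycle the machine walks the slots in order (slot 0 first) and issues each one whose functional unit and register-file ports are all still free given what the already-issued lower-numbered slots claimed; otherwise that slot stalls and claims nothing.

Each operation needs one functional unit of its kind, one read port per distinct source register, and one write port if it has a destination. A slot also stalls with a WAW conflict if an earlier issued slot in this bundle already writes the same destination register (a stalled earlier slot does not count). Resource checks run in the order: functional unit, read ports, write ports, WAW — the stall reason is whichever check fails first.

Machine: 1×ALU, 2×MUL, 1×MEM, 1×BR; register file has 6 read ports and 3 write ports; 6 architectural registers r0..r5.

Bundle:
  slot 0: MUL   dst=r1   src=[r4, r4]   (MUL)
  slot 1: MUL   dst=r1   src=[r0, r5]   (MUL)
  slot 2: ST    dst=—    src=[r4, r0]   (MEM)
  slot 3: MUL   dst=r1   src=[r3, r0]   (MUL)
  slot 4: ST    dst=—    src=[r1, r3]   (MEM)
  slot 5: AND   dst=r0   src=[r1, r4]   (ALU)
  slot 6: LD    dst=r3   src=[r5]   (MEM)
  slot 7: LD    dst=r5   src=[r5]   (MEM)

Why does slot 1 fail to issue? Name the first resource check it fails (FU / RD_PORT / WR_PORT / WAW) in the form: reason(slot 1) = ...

[0] MUL needs rd=1 wr=1: ok; after: ALU=1 MUL=1 MEM=1 BR=1, R=5, W=2
[1] MUL needs rd=2 wr=1: WAW; after: ALU=1 MUL=1 MEM=1 BR=1, R=5, W=2
[2] MEM needs rd=2 wr=0: ok; after: ALU=1 MUL=1 MEM=0 BR=1, R=3, W=2
[3] MUL needs rd=2 wr=1: WAW; after: ALU=1 MUL=1 MEM=0 BR=1, R=3, W=2
[4] MEM needs rd=2 wr=0: FU; after: ALU=1 MUL=1 MEM=0 BR=1, R=3, W=2
[5] ALU needs rd=2 wr=1: ok; after: ALU=0 MUL=1 MEM=0 BR=1, R=1, W=1
[6] MEM needs rd=1 wr=1: FU; after: ALU=0 MUL=1 MEM=0 BR=1, R=1, W=1
[7] MEM needs rd=1 wr=1: FU; after: ALU=0 MUL=1 MEM=0 BR=1, R=1, W=1

reason(slot 1) = WAW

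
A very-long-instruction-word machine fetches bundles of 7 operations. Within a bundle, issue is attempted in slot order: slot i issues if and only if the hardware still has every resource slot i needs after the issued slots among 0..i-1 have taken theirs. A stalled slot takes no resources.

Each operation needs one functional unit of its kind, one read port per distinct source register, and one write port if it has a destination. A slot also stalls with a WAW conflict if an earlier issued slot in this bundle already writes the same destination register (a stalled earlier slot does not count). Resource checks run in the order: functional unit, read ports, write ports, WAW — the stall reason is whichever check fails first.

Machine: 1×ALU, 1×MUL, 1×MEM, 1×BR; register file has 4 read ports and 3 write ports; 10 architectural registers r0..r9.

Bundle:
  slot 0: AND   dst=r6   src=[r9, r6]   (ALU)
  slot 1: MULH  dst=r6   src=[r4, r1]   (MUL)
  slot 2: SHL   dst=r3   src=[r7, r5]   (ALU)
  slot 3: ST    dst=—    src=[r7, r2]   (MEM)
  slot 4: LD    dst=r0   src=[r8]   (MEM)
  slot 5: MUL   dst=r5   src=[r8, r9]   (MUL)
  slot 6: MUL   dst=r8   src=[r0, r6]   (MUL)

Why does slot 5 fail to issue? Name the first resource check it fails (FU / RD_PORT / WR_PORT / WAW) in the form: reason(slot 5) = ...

reason(slot 5) = RD_PORT

  0. ALU→r6 ⇒ go  {0A/1Mu/1Ld/1B | 2r 2w}
  1. MUL→r6 ⇒ no(WAW)  {0A/1Mu/1Ld/1B | 2r 2w}
  2. ALU→r3 ⇒ no(FU)  {0A/1Mu/1Ld/1B | 2r 2w}
  3. MEM ⇒ go  {0A/1Mu/0Ld/1B | 0r 2w}
  4. MEM→r0 ⇒ no(FU)  {0A/1Mu/0Ld/1B | 0r 2w}
  5. MUL→r5 ⇒ no(RD_PORT)  {0A/1Mu/0Ld/1B | 0r 2w}
  6. MUL→r8 ⇒ no(RD_PORT)  {0A/1Mu/0Ld/1B | 0r 2w}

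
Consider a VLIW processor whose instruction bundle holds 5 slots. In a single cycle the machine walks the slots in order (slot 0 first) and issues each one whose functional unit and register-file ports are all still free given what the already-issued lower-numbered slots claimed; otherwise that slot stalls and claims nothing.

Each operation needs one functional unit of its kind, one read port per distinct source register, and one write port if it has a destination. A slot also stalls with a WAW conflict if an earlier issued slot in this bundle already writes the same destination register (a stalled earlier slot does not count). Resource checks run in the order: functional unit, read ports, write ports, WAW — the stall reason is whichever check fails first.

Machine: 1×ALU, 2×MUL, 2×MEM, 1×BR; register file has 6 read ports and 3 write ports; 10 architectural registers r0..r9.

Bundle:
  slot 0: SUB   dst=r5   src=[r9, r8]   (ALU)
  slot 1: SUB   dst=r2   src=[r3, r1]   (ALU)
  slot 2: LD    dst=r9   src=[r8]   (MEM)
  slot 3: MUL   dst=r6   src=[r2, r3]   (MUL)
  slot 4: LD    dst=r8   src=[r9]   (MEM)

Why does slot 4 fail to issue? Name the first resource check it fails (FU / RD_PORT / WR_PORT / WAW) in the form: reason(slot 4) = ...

reason(slot 4) = WR_PORT

#0 ALU src=r9,r8 dispatched  <A:0 Mu:2 Ld:2 B:1 rd:4 wr:2>
#1 ALU src=r3,r1 held:FU  <A:0 Mu:2 Ld:2 B:1 rd:4 wr:2>
#2 MEM src=r8 dispatched  <A:0 Mu:2 Ld:1 B:1 rd:3 wr:1>
#3 MUL src=r2,r3 dispatched  <A:0 Mu:1 Ld:1 B:1 rd:1 wr:0>
#4 MEM src=r9 held:WR_PORT  <A:0 Mu:1 Ld:1 B:1 rd:1 wr:0>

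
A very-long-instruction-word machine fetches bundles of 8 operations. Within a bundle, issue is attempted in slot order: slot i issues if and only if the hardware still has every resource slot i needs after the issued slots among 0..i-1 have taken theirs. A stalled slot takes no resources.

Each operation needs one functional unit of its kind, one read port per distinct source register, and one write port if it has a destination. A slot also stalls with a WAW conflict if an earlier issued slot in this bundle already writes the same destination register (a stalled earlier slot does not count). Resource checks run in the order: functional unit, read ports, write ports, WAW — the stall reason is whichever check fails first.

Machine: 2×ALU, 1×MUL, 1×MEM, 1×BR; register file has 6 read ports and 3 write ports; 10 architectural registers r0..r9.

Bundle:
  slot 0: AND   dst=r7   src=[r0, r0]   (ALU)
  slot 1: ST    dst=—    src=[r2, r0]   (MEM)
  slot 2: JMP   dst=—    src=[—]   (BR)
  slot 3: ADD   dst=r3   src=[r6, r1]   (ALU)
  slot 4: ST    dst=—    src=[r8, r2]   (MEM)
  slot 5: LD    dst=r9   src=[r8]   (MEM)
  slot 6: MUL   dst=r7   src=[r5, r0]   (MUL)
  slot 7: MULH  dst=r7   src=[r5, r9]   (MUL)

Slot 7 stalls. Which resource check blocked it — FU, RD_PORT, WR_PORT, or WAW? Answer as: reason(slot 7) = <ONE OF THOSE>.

slot 0 (ALU): ISSUE — free A1,Mu1,Ld1,B1 rp5 wp2
slot 1 (MEM): ISSUE — free A1,Mu1,Ld0,B1 rp3 wp2
slot 2 (BR): ISSUE — free A1,Mu1,Ld0,B0 rp3 wp2
slot 3 (ALU): ISSUE — free A0,Mu1,Ld0,B0 rp1 wp1
slot 4 (MEM): stall FU — free A0,Mu1,Ld0,B0 rp1 wp1
slot 5 (MEM): stall FU — free A0,Mu1,Ld0,B0 rp1 wp1
slot 6 (MUL): stall RD_PORT — free A0,Mu1,Ld0,B0 rp1 wp1
slot 7 (MUL): stall RD_PORT — free A0,Mu1,Ld0,B0 rp1 wp1

reason(slot 7) = RD_PORT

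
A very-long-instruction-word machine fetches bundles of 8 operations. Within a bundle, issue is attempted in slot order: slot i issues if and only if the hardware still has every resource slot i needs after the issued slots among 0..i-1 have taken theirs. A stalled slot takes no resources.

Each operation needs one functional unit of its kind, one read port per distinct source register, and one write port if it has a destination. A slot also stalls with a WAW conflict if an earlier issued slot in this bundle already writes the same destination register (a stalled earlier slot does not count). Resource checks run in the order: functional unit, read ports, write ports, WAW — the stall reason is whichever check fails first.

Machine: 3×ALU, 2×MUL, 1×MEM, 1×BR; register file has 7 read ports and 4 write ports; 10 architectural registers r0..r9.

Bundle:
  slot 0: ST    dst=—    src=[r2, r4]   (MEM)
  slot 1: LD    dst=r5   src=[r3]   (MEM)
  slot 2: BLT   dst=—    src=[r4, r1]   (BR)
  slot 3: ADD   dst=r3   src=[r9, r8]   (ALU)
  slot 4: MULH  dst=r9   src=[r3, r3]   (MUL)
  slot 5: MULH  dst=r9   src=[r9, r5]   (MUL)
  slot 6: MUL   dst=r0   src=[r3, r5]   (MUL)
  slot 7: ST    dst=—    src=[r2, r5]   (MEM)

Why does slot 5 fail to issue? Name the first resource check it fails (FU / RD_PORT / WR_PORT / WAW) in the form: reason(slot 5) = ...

reason(slot 5) = RD_PORT

  0. MEM ⇒ go  {3A/2Mu/0Ld/1B | 5r 4w}
  1. MEM→r5 ⇒ no(FU)  {3A/2Mu/0Ld/1B | 5r 4w}
  2. BR ⇒ go  {3A/2Mu/0Ld/0B | 3r 4w}
  3. ALU→r3 ⇒ go  {2A/2Mu/0Ld/0B | 1r 3w}
  4. MUL→r9 ⇒ go  {2A/1Mu/0Ld/0B | 0r 2w}
  5. MUL→r9 ⇒ no(RD_PORT)  {2A/1Mu/0Ld/0B | 0r 2w}
  6. MUL→r0 ⇒ no(RD_PORT)  {2A/1Mu/0Ld/0B | 0r 2w}
  7. MEM ⇒ no(FU)  {2A/1Mu/0Ld/0B | 0r 2w}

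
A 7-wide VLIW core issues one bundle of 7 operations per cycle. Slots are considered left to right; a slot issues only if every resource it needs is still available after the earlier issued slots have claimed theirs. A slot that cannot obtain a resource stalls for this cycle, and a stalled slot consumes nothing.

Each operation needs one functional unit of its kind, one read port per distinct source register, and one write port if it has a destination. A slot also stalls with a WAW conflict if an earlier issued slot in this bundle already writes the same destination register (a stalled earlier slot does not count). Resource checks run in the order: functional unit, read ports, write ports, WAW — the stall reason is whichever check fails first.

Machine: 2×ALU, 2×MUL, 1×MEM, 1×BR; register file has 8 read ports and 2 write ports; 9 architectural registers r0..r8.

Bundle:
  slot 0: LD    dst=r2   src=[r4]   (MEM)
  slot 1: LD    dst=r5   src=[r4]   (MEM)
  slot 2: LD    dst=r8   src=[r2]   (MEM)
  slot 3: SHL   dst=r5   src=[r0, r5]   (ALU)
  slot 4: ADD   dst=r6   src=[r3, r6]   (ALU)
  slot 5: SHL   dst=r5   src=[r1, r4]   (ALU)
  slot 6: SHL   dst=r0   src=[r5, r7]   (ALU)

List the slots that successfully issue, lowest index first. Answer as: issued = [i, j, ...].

issued = [0, 3]

[0] MEM needs rd=1 wr=1: ok; after: ALU=2 MUL=2 MEM=0 BR=1, R=7, W=1
[1] MEM needs rd=1 wr=1: FU; after: ALU=2 MUL=2 MEM=0 BR=1, R=7, W=1
[2] MEM needs rd=1 wr=1: FU; after: ALU=2 MUL=2 MEM=0 BR=1, R=7, W=1
[3] ALU needs rd=2 wr=1: ok; after: ALU=1 MUL=2 MEM=0 BR=1, R=5, W=0
[4] ALU needs rd=2 wr=1: WR_PORT; after: ALU=1 MUL=2 MEM=0 BR=1, R=5, W=0
[5] ALU needs rd=2 wr=1: WR_PORT; after: ALU=1 MUL=2 MEM=0 BR=1, R=5, W=0
[6] ALU needs rd=2 wr=1: WR_PORT; after: ALU=1 MUL=2 MEM=0 BR=1, R=5, W=0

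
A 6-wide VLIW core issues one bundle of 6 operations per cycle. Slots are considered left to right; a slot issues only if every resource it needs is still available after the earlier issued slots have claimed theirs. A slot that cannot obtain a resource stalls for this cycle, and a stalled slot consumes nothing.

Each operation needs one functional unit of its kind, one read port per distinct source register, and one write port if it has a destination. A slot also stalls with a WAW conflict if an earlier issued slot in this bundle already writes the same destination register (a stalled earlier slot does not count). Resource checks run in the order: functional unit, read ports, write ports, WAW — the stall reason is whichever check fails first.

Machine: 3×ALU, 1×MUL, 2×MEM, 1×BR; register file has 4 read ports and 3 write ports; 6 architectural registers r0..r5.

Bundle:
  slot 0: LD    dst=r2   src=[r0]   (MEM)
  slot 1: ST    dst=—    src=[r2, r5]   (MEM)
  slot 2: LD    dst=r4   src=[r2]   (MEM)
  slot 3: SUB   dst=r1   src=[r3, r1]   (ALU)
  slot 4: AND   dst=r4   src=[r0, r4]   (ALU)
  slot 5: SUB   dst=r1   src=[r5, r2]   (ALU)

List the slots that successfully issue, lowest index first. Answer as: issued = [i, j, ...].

  0. MEM→r2 ⇒ go  {3A/1Mu/1Ld/1B | 3r 2w}
  1. MEM ⇒ go  {3A/1Mu/0Ld/1B | 1r 2w}
  2. MEM→r4 ⇒ no(FU)  {3A/1Mu/0Ld/1B | 1r 2w}
  3. ALU→r1 ⇒ no(RD_PORT)  {3A/1Mu/0Ld/1B | 1r 2w}
  4. ALU→r4 ⇒ no(RD_PORT)  {3A/1Mu/0Ld/1B | 1r 2w}
  5. ALU→r1 ⇒ no(RD_PORT)  {3A/1Mu/0Ld/1B | 1r 2w}

issued = [0, 1]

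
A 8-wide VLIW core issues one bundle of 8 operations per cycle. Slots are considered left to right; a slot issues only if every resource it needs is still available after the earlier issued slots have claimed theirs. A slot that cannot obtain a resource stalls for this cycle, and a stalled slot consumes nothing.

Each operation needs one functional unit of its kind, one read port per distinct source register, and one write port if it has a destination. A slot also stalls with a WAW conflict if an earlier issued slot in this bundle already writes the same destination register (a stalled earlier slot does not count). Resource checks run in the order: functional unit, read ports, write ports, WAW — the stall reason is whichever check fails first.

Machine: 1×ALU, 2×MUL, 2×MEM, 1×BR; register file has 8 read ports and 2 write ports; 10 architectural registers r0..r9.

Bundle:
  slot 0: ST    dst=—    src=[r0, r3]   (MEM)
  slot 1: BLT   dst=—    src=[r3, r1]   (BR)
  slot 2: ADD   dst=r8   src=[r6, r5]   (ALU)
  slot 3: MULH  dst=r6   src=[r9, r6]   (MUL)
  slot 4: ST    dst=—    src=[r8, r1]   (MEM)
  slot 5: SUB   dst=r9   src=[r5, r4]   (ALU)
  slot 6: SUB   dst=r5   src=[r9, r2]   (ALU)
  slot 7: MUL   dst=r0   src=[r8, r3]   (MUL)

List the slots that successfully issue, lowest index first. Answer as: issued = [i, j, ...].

issued = [0, 1, 2, 3]

#0 MEM src=r0,r3 dispatched  <A:1 Mu:2 Ld:1 B:1 rd:6 wr:2>
#1 BR src=r3,r1 dispatched  <A:1 Mu:2 Ld:1 B:0 rd:4 wr:2>
#2 ALU src=r6,r5 dispatched  <A:0 Mu:2 Ld:1 B:0 rd:2 wr:1>
#3 MUL src=r9,r6 dispatched  <A:0 Mu:1 Ld:1 B:0 rd:0 wr:0>
#4 MEM src=r8,r1 held:RD_PORT  <A:0 Mu:1 Ld:1 B:0 rd:0 wr:0>
#5 ALU src=r5,r4 held:FU  <A:0 Mu:1 Ld:1 B:0 rd:0 wr:0>
#6 ALU src=r9,r2 held:FU  <A:0 Mu:1 Ld:1 B:0 rd:0 wr:0>
#7 MUL src=r8,r3 held:RD_PORT  <A:0 Mu:1 Ld:1 B:0 rd:0 wr:0>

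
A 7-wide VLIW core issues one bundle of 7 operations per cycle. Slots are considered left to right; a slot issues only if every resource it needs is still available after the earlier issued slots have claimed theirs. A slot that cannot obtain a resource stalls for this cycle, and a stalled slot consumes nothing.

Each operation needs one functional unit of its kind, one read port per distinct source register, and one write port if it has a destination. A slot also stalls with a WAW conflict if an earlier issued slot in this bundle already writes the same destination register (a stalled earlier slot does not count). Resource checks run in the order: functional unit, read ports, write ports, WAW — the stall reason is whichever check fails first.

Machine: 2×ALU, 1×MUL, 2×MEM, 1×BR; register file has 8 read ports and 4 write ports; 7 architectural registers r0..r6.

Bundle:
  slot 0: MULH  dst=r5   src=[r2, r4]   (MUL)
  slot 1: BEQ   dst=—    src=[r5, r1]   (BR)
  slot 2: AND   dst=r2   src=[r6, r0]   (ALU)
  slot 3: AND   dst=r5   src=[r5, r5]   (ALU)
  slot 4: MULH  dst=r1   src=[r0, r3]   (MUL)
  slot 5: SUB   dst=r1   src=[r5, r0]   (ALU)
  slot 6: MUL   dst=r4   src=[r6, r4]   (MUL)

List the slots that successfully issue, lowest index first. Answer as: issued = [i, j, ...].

slot 0 (MUL): ISSUE — free A2,Mu0,Ld2,B1 rp6 wp3
slot 1 (BR): ISSUE — free A2,Mu0,Ld2,B0 rp4 wp3
slot 2 (ALU): ISSUE — free A1,Mu0,Ld2,B0 rp2 wp2
slot 3 (ALU): stall WAW — free A1,Mu0,Ld2,B0 rp2 wp2
slot 4 (MUL): stall FU — free A1,Mu0,Ld2,B0 rp2 wp2
slot 5 (ALU): ISSUE — free A0,Mu0,Ld2,B0 rp0 wp1
slot 6 (MUL): stall FU — free A0,Mu0,Ld2,B0 rp0 wp1

issued = [0, 1, 2, 5]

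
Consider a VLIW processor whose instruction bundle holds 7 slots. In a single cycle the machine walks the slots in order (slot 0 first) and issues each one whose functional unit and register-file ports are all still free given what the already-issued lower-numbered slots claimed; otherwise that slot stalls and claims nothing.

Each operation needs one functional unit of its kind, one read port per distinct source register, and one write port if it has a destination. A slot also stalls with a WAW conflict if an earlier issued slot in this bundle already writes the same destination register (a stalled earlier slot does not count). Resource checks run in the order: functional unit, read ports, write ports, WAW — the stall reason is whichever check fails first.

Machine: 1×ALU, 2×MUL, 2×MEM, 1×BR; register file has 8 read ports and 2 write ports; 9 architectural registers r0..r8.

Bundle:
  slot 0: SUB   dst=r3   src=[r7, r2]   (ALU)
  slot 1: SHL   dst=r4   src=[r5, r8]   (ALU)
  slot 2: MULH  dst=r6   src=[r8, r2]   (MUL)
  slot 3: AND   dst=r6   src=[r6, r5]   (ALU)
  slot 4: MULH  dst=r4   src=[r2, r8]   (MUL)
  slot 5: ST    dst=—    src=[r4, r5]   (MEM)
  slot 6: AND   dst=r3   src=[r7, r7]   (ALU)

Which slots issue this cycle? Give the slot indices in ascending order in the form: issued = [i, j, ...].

issued = [0, 2, 5]

(0) want 1×ALU +2rd +1wr — yes → AL0|MU2|ME2|BR1|rd6|wr1
(1) want 1×ALU +2rd +1wr — FU → AL0|MU2|ME2|BR1|rd6|wr1
(2) want 1×MUL +2rd +1wr — yes → AL0|MU1|ME2|BR1|rd4|wr0
(3) want 1×ALU +2rd +1wr — FU → AL0|MU1|ME2|BR1|rd4|wr0
(4) want 1×MUL +2rd +1wr — WR_PORT → AL0|MU1|ME2|BR1|rd4|wr0
(5) want 1×MEM +2rd +0wr — yes → AL0|MU1|ME1|BR1|rd2|wr0
(6) want 1×ALU +1rd +1wr — FU → AL0|MU1|ME1|BR1|rd2|wr0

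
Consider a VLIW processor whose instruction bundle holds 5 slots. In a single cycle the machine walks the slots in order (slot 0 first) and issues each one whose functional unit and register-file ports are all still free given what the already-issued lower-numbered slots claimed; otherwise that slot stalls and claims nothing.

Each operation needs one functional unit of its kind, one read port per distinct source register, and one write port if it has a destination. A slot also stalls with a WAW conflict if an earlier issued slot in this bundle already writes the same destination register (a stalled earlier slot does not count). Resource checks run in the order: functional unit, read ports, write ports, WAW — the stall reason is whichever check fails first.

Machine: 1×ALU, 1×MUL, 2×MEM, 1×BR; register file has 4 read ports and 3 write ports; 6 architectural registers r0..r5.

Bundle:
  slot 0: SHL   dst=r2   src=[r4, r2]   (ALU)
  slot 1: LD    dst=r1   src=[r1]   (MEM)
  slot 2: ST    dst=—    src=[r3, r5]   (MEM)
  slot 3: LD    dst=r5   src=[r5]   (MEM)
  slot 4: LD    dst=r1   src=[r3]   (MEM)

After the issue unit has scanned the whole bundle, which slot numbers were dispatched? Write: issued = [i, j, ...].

slot 0 (ALU): ISSUE — free A0,Mu1,Ld2,B1 rp2 wp2
slot 1 (MEM): ISSUE — free A0,Mu1,Ld1,B1 rp1 wp1
slot 2 (MEM): stall RD_PORT — free A0,Mu1,Ld1,B1 rp1 wp1
slot 3 (MEM): ISSUE — free A0,Mu1,Ld0,B1 rp0 wp0
slot 4 (MEM): stall FU — free A0,Mu1,Ld0,B1 rp0 wp0

issued = [0, 1, 3]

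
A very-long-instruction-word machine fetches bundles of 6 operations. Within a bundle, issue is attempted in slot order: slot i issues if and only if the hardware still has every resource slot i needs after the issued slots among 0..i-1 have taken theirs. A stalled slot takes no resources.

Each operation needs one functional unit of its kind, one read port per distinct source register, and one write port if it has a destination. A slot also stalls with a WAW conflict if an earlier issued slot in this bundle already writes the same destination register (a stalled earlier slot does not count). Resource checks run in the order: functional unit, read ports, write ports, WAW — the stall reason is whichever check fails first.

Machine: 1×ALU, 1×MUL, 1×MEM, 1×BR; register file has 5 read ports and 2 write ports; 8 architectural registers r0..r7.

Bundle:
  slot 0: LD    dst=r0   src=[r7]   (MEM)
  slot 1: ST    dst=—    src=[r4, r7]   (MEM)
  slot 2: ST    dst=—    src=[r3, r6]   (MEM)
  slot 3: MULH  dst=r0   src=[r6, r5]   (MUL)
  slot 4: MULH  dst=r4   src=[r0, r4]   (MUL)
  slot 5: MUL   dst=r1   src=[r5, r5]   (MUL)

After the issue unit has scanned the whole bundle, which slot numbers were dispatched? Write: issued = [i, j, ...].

  0. MEM→r0 ⇒ go  {1A/1Mu/0Ld/1B | 4r 1w}
  1. MEM ⇒ no(FU)  {1A/1Mu/0Ld/1B | 4r 1w}
  2. MEM ⇒ no(FU)  {1A/1Mu/0Ld/1B | 4r 1w}
  3. MUL→r0 ⇒ no(WAW)  {1A/1Mu/0Ld/1B | 4r 1w}
  4. MUL→r4 ⇒ go  {1A/0Mu/0Ld/1B | 2r 0w}
  5. MUL→r1 ⇒ no(FU)  {1A/0Mu/0Ld/1B | 2r 0w}

issued = [0, 4]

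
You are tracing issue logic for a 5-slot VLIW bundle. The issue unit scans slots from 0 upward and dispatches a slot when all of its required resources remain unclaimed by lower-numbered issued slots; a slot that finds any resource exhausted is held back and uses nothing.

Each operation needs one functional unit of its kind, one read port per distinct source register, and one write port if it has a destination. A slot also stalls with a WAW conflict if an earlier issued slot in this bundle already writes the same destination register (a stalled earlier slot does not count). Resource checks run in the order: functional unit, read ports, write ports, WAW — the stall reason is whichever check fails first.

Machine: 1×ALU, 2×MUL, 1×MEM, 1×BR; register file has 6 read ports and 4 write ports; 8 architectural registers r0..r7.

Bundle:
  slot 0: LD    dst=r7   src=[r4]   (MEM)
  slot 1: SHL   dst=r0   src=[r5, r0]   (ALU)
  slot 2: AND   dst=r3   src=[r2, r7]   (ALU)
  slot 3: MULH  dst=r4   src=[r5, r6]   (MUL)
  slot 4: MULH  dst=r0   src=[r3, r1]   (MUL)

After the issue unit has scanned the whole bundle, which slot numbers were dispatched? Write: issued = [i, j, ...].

issued = [0, 1, 3]

  0. MEM→r7 ⇒ go  {1A/2Mu/0Ld/1B | 5r 3w}
  1. ALU→r0 ⇒ go  {0A/2Mu/0Ld/1B | 3r 2w}
  2. ALU→r3 ⇒ no(FU)  {0A/2Mu/0Ld/1B | 3r 2w}
  3. MUL→r4 ⇒ go  {0A/1Mu/0Ld/1B | 1r 1w}
  4. MUL→r0 ⇒ no(RD_PORT)  {0A/1Mu/0Ld/1B | 1r 1w}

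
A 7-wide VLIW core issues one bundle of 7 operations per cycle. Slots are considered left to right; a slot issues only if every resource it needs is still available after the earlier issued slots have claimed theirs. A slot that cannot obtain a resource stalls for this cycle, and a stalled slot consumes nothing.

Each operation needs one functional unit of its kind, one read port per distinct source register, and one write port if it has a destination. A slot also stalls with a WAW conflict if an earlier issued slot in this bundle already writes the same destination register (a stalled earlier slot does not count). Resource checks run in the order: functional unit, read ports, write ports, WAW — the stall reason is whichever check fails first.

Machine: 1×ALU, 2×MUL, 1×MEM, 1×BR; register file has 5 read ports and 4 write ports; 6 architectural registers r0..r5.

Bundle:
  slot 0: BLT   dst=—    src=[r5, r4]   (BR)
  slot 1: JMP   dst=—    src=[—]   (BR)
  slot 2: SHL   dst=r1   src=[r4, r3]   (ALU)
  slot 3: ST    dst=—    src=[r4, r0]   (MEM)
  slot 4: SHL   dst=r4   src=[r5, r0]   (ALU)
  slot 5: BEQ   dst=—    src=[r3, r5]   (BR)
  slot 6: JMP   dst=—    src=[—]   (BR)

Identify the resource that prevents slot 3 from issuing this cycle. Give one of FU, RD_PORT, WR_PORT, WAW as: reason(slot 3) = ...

(0) want 1×BR +2rd +0wr — yes → AL1|MU2|ME1|BR0|rd3|wr4
(1) want 1×BR +0rd +0wr — FU → AL1|MU2|ME1|BR0|rd3|wr4
(2) want 1×ALU +2rd +1wr — yes → AL0|MU2|ME1|BR0|rd1|wr3
(3) want 1×MEM +2rd +0wr — RD_PORT → AL0|MU2|ME1|BR0|rd1|wr3
(4) want 1×ALU +2rd +1wr — FU → AL0|MU2|ME1|BR0|rd1|wr3
(5) want 1×BR +2rd +0wr — FU → AL0|MU2|ME1|BR0|rd1|wr3
(6) want 1×BR +0rd +0wr — FU → AL0|MU2|ME1|BR0|rd1|wr3

reason(slot 3) = RD_PORT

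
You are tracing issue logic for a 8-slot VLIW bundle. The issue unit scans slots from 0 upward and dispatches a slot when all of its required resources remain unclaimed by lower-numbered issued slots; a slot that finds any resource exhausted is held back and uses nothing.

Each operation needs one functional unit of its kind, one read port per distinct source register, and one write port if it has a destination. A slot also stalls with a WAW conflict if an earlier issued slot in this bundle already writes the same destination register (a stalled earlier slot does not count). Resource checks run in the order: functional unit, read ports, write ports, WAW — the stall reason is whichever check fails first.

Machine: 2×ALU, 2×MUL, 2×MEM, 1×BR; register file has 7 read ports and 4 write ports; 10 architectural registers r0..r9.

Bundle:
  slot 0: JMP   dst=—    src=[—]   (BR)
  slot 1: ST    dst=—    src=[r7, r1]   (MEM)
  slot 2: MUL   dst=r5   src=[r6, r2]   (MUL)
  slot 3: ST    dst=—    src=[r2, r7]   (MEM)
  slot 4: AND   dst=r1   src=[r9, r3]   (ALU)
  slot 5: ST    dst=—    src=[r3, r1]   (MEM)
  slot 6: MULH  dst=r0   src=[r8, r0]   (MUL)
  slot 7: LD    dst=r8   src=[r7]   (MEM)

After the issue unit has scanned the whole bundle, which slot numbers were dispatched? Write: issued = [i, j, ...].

  0. BR ⇒ go  {2A/2Mu/2Ld/0B | 7r 4w}
  1. MEM ⇒ go  {2A/2Mu/1Ld/0B | 5r 4w}
  2. MUL→r5 ⇒ go  {2A/1Mu/1Ld/0B | 3r 3w}
  3. MEM ⇒ go  {2A/1Mu/0Ld/0B | 1r 3w}
  4. ALU→r1 ⇒ no(RD_PORT)  {2A/1Mu/0Ld/0B | 1r 3w}
  5. MEM ⇒ no(FU)  {2A/1Mu/0Ld/0B | 1r 3w}
  6. MUL→r0 ⇒ no(RD_PORT)  {2A/1Mu/0Ld/0B | 1r 3w}
  7. MEM→r8 ⇒ no(FU)  {2A/1Mu/0Ld/0B | 1r 3w}

issued = [0, 1, 2, 3]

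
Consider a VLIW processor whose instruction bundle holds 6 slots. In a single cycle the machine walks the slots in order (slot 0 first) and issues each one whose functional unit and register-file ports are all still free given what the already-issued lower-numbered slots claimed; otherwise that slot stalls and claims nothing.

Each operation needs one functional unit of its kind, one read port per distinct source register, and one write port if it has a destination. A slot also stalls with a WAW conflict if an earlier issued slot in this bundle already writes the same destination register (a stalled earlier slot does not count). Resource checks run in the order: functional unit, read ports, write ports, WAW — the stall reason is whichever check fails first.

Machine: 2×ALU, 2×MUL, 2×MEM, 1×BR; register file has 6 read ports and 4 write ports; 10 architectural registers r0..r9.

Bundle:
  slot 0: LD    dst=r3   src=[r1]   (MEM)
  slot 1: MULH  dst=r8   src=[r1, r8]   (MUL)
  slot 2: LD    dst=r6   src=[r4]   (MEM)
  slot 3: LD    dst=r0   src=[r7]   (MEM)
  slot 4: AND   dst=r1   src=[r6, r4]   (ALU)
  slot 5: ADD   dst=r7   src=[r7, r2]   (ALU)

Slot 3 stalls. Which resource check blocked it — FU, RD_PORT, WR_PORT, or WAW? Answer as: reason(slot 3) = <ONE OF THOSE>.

slot 0 (MEM): ISSUE — free A2,Mu2,Ld1,B1 rp5 wp3
slot 1 (MUL): ISSUE — free A2,Mu1,Ld1,B1 rp3 wp2
slot 2 (MEM): ISSUE — free A2,Mu1,Ld0,B1 rp2 wp1
slot 3 (MEM): stall FU — free A2,Mu1,Ld0,B1 rp2 wp1
slot 4 (ALU): ISSUE — free A1,Mu1,Ld0,B1 rp0 wp0
slot 5 (ALU): stall RD_PORT — free A1,Mu1,Ld0,B1 rp0 wp0

reason(slot 3) = FU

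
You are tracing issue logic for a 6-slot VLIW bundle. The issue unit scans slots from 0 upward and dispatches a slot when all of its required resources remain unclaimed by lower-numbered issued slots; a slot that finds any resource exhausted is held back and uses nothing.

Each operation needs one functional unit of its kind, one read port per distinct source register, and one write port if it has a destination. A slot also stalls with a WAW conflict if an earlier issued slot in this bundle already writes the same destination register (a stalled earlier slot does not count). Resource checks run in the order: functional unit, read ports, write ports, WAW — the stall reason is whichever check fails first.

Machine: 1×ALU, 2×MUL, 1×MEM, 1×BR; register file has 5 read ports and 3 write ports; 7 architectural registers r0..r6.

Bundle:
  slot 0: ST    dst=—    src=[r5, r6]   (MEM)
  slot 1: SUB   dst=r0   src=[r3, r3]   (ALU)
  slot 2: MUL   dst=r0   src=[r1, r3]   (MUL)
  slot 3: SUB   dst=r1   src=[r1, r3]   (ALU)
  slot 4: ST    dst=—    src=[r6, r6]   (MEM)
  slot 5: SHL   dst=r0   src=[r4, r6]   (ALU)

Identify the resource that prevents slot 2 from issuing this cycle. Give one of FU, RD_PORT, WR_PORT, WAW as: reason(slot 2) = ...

reason(slot 2) = WAW

#0 MEM src=r5,r6 dispatched  <A:1 Mu:2 Ld:0 B:1 rd:3 wr:3>
#1 ALU src=r3,r3 dispatched  <A:0 Mu:2 Ld:0 B:1 rd:2 wr:2>
#2 MUL src=r1,r3 held:WAW  <A:0 Mu:2 Ld:0 B:1 rd:2 wr:2>
#3 ALU src=r1,r3 held:FU  <A:0 Mu:2 Ld:0 B:1 rd:2 wr:2>
#4 MEM src=r6,r6 held:FU  <A:0 Mu:2 Ld:0 B:1 rd:2 wr:2>
#5 ALU src=r4,r6 held:FU  <A:0 Mu:2 Ld:0 B:1 rd:2 wr:2>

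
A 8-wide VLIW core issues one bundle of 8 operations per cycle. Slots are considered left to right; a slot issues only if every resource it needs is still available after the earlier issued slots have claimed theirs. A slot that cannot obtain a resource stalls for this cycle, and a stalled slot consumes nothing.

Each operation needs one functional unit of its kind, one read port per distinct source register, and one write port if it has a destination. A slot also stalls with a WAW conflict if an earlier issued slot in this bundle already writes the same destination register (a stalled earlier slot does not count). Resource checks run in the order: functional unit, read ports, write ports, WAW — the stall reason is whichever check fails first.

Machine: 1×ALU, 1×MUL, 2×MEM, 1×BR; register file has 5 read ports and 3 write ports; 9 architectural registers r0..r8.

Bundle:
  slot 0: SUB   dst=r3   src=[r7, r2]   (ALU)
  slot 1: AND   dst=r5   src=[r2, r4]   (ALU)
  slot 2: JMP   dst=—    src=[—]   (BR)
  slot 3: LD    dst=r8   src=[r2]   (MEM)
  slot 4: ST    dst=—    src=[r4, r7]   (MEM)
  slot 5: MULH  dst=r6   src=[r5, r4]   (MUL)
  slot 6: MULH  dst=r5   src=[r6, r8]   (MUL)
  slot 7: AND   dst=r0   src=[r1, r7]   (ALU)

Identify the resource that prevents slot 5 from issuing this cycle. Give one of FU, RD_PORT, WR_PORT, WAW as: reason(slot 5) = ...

slot 0 (ALU): ISSUE — free A0,Mu1,Ld2,B1 rp3 wp2
slot 1 (ALU): stall FU — free A0,Mu1,Ld2,B1 rp3 wp2
slot 2 (BR): ISSUE — free A0,Mu1,Ld2,B0 rp3 wp2
slot 3 (MEM): ISSUE — free A0,Mu1,Ld1,B0 rp2 wp1
slot 4 (MEM): ISSUE — free A0,Mu1,Ld0,B0 rp0 wp1
slot 5 (MUL): stall RD_PORT — free A0,Mu1,Ld0,B0 rp0 wp1
slot 6 (MUL): stall RD_PORT — free A0,Mu1,Ld0,B0 rp0 wp1
slot 7 (ALU): stall FU — free A0,Mu1,Ld0,B0 rp0 wp1

reason(slot 5) = RD_PORT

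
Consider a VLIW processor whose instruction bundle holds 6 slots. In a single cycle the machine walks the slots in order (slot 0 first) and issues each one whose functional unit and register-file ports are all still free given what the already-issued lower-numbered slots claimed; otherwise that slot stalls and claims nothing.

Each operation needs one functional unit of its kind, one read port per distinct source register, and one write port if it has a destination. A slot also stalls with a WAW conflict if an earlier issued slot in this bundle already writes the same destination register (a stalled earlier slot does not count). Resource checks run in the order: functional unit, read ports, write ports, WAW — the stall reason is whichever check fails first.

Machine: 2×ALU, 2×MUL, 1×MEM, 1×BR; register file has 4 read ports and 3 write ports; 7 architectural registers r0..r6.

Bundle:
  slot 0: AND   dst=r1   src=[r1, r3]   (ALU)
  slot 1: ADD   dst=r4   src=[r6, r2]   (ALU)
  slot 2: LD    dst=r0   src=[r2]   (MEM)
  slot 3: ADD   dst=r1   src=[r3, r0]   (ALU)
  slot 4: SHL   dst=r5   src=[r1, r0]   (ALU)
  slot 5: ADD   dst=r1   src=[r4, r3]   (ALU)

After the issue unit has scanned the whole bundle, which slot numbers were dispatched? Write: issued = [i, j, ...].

[0] ALU needs rd=2 wr=1: ok; after: ALU=1 MUL=2 MEM=1 BR=1, R=2, W=2
[1] ALU needs rd=2 wr=1: ok; after: ALU=0 MUL=2 MEM=1 BR=1, R=0, W=1
[2] MEM needs rd=1 wr=1: RD_PORT; after: ALU=0 MUL=2 MEM=1 BR=1, R=0, W=1
[3] ALU needs rd=2 wr=1: FU; after: ALU=0 MUL=2 MEM=1 BR=1, R=0, W=1
[4] ALU needs rd=2 wr=1: FU; after: ALU=0 MUL=2 MEM=1 BR=1, R=0, W=1
[5] ALU needs rd=2 wr=1: FU; after: ALU=0 MUL=2 MEM=1 BR=1, R=0, W=1

issued = [0, 1]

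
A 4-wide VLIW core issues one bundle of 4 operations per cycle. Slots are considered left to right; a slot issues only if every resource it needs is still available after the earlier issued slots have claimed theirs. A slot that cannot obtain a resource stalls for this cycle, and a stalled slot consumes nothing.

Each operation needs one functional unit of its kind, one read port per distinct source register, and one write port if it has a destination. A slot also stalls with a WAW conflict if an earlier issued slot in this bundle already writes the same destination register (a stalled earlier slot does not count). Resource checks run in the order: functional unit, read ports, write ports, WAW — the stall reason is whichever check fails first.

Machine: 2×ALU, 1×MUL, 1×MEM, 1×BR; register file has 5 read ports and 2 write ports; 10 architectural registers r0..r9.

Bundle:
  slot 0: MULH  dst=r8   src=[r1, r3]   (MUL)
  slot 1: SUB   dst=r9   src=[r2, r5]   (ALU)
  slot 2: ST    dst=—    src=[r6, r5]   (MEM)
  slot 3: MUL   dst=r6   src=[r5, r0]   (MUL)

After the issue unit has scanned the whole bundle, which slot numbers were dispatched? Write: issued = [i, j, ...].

  0. MUL→r8 ⇒ go  {2A/0Mu/1Ld/1B | 3r 1w}
  1. ALU→r9 ⇒ go  {1A/0Mu/1Ld/1B | 1r 0w}
  2. MEM ⇒ no(RD_PORT)  {1A/0Mu/1Ld/1B | 1r 0w}
  3. MUL→r6 ⇒ no(FU)  {1A/0Mu/1Ld/1B | 1r 0w}

issued = [0, 1]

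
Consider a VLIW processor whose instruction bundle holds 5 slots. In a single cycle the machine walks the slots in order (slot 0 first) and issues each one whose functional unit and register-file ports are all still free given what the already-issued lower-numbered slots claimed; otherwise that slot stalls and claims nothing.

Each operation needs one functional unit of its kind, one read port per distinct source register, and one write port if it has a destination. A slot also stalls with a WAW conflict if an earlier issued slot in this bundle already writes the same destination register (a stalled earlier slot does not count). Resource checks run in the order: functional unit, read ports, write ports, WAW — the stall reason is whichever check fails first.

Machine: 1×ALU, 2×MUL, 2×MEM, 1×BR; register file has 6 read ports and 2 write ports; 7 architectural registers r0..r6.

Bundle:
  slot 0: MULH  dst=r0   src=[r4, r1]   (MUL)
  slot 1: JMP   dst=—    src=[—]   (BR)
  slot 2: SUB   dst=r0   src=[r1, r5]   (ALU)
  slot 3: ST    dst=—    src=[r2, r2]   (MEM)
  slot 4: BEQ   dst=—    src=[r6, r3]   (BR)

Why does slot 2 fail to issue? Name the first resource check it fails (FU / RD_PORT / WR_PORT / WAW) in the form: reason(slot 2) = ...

slot 0 (MUL): ISSUE — free A1,Mu1,Ld2,B1 rp4 wp1
slot 1 (BR): ISSUE — free A1,Mu1,Ld2,B0 rp4 wp1
slot 2 (ALU): stall WAW — free A1,Mu1,Ld2,B0 rp4 wp1
slot 3 (MEM): ISSUE — free A1,Mu1,Ld1,B0 rp3 wp1
slot 4 (BR): stall FU — free A1,Mu1,Ld1,B0 rp3 wp1

reason(slot 2) = WAW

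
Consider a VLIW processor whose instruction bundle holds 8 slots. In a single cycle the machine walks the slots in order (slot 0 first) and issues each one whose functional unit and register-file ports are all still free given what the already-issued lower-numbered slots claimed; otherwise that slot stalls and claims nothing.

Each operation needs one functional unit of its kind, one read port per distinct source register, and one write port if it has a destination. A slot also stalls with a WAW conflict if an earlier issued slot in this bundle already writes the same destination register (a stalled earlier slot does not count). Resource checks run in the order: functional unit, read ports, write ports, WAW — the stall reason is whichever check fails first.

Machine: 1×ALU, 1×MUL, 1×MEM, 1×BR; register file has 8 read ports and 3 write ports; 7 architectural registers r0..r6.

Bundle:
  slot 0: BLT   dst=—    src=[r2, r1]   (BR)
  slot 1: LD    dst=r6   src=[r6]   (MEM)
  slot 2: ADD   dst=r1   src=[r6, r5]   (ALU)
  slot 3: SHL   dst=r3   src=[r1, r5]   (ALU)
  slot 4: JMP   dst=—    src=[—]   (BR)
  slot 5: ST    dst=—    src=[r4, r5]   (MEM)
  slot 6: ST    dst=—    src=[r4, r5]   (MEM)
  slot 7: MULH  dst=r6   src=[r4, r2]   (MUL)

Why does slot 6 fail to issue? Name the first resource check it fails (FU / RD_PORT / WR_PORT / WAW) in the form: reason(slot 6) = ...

  0. BR ⇒ go  {1A/1Mu/1Ld/0B | 6r 3w}
  1. MEM→r6 ⇒ go  {1A/1Mu/0Ld/0B | 5r 2w}
  2. ALU→r1 ⇒ go  {0A/1Mu/0Ld/0B | 3r 1w}
  3. ALU→r3 ⇒ no(FU)  {0A/1Mu/0Ld/0B | 3r 1w}
  4. BR ⇒ no(FU)  {0A/1Mu/0Ld/0B | 3r 1w}
  5. MEM ⇒ no(FU)  {0A/1Mu/0Ld/0B | 3r 1w}
  6. MEM ⇒ no(FU)  {0A/1Mu/0Ld/0B | 3r 1w}
  7. MUL→r6 ⇒ no(WAW)  {0A/1Mu/0Ld/0B | 3r 1w}

reason(slot 6) = FU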